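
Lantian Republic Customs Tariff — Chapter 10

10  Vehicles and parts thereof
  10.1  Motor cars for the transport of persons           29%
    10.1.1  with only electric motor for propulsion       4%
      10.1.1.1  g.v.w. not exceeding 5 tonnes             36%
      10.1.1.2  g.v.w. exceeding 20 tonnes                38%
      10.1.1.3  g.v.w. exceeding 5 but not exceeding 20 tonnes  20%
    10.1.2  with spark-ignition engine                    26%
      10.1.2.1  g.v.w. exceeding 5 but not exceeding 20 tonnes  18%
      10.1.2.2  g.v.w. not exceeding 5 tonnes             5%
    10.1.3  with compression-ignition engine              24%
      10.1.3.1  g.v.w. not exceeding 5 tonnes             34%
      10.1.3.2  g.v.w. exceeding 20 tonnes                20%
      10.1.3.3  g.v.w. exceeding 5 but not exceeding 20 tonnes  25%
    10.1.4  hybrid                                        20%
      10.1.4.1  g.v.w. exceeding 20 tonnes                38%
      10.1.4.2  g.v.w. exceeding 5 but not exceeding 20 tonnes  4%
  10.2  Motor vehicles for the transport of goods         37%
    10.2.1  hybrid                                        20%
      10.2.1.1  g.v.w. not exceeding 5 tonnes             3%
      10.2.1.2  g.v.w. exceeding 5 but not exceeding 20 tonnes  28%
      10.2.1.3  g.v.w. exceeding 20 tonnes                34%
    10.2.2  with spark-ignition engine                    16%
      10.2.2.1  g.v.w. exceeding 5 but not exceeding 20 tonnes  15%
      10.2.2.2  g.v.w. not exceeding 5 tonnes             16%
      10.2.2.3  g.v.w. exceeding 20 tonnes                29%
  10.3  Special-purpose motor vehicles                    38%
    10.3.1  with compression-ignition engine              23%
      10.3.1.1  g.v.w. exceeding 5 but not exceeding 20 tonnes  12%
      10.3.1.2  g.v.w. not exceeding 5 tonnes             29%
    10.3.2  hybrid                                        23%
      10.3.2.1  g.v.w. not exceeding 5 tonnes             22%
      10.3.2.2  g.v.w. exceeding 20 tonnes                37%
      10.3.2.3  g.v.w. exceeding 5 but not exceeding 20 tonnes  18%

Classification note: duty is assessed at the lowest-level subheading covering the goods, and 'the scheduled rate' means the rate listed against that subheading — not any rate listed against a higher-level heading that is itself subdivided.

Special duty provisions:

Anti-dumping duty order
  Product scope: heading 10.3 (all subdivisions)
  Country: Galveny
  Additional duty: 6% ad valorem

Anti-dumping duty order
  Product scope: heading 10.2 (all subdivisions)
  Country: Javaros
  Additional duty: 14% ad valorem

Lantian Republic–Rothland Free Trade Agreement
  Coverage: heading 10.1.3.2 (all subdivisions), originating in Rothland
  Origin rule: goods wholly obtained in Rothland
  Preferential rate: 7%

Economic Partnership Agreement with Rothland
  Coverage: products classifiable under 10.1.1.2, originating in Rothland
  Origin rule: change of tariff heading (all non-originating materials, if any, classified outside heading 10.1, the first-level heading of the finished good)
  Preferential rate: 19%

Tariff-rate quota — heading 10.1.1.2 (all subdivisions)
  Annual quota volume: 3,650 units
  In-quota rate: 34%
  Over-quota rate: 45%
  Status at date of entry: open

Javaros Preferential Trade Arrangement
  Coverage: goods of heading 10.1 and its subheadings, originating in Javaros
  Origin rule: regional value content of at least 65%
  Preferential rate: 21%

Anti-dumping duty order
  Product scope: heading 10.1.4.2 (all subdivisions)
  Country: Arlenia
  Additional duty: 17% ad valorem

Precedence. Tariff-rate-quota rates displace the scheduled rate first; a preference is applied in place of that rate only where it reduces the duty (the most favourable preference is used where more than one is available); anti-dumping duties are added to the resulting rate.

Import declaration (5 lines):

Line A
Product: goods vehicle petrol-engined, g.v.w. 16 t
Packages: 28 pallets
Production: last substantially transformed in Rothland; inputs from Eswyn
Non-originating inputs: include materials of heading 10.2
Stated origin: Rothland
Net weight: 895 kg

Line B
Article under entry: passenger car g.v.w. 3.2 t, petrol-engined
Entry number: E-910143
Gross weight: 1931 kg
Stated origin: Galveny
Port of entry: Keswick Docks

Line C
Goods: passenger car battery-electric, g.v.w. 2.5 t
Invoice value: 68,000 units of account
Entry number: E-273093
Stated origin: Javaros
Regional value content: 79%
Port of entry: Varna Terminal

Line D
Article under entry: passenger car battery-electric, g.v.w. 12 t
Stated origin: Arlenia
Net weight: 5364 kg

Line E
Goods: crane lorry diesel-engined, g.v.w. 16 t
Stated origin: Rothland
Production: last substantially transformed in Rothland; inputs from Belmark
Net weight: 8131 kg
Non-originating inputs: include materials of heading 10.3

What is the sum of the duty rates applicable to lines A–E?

73%

Line A: goods vehicle → 10.2; petrol-engined → 10.2.2; g.v.w. 16 t → 10.2.2.1. Scheduled 15%. Rothland agreement on 10.1.3.2: 10.2.2.1 not covered; Rothland agreement on 10.1.1.2: 10.2.2.1 not covered. → 15%.
Line B: passenger car → 10.1; petrol-engined → 10.1.2; g.v.w. 3.2 t → 10.1.2.2. Scheduled 5%. No special measure applies. → 5%.
Line C: passenger car → 10.1; battery-electric → 10.1.1; g.v.w. 2.5 t → 10.1.1.1. Scheduled 36%. Javaros agreement on 10.1: RVC ≥ 65% → 21% available; preferential 21%. → 21%.
Line D: passenger car → 10.1; battery-electric → 10.1.1; g.v.w. 12 t → 10.1.1.3. Scheduled 20%. No special measure applies. → 20%.
Line E: crane lorry → 10.3; diesel-engined → 10.3.1; g.v.w. 16 t → 10.3.1.1. Scheduled 12%. Rothland agreement on 10.1.3.2: 10.3.1.1 not covered; Rothland agreement on 10.1.1.2: 10.3.1.1 not covered. → 12%.
Sum: 15% + 5% + 21% + 20% + 12% = 73%.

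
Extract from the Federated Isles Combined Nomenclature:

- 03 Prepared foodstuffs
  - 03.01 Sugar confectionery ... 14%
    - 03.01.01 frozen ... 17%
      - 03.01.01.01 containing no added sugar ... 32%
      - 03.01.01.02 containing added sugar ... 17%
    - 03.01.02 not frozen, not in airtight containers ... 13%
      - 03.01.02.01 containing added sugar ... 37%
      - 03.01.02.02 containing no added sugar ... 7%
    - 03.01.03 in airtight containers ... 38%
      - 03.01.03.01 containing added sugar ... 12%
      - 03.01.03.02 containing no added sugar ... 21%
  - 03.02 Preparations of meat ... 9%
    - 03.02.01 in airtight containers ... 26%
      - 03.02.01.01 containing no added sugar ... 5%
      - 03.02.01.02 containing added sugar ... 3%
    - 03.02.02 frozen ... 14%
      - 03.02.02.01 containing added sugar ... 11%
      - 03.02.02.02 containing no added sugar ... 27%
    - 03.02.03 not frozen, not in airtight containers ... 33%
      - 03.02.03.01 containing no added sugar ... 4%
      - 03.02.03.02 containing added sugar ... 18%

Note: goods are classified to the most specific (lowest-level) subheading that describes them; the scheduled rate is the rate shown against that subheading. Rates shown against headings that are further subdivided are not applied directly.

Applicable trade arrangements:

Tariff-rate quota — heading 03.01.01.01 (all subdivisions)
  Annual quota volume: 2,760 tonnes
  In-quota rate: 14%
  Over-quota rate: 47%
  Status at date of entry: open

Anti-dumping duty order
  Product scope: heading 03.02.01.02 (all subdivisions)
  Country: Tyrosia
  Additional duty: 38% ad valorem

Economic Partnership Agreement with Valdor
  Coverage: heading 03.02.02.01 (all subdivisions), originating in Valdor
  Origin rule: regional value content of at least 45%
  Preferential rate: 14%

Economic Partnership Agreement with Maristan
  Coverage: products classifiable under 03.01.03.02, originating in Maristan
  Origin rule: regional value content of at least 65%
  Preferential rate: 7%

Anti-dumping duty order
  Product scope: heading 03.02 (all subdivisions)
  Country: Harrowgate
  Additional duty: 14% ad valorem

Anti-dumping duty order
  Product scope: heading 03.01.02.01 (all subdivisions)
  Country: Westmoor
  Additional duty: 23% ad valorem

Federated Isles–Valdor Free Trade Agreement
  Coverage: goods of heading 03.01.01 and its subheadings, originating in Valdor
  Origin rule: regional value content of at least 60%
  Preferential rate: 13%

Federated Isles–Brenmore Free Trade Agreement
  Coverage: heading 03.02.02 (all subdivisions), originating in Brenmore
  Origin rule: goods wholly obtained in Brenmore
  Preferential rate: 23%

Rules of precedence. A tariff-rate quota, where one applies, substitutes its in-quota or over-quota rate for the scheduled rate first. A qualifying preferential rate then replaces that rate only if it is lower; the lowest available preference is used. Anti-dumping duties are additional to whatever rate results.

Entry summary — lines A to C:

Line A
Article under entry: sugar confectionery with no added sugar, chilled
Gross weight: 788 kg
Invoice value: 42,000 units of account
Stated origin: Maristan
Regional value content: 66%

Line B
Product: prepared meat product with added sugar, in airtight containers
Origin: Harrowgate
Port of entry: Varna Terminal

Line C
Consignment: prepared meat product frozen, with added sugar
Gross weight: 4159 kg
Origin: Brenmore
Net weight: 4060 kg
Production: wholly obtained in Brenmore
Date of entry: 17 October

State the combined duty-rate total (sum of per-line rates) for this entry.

Line A: sugar confectionery → 03.01; chilled → 03.01.02; with no added sugar → 03.01.02.02. Scheduled 7%. Maristan agreement on 03.01.03.02: 03.01.02.02 not covered. → 7%.
Line B: prepared meat product → 03.02; in airtight containers → 03.02.01; with added sugar → 03.02.01.02. Scheduled 3%. anti-dumping (Harrowgate, 03.02): +14%; total 3% + 14% = 17%. → 17%.
Line C: prepared meat product → 03.02; frozen → 03.02.02; with added sugar → 03.02.02.01. Scheduled 11%. Brenmore agreement on 03.02.02: wholly obtained → 23% available; preference 23% not lower than 11% → no reduction. → 11%.
Sum: 7% + 17% + 11% = 35%.

35%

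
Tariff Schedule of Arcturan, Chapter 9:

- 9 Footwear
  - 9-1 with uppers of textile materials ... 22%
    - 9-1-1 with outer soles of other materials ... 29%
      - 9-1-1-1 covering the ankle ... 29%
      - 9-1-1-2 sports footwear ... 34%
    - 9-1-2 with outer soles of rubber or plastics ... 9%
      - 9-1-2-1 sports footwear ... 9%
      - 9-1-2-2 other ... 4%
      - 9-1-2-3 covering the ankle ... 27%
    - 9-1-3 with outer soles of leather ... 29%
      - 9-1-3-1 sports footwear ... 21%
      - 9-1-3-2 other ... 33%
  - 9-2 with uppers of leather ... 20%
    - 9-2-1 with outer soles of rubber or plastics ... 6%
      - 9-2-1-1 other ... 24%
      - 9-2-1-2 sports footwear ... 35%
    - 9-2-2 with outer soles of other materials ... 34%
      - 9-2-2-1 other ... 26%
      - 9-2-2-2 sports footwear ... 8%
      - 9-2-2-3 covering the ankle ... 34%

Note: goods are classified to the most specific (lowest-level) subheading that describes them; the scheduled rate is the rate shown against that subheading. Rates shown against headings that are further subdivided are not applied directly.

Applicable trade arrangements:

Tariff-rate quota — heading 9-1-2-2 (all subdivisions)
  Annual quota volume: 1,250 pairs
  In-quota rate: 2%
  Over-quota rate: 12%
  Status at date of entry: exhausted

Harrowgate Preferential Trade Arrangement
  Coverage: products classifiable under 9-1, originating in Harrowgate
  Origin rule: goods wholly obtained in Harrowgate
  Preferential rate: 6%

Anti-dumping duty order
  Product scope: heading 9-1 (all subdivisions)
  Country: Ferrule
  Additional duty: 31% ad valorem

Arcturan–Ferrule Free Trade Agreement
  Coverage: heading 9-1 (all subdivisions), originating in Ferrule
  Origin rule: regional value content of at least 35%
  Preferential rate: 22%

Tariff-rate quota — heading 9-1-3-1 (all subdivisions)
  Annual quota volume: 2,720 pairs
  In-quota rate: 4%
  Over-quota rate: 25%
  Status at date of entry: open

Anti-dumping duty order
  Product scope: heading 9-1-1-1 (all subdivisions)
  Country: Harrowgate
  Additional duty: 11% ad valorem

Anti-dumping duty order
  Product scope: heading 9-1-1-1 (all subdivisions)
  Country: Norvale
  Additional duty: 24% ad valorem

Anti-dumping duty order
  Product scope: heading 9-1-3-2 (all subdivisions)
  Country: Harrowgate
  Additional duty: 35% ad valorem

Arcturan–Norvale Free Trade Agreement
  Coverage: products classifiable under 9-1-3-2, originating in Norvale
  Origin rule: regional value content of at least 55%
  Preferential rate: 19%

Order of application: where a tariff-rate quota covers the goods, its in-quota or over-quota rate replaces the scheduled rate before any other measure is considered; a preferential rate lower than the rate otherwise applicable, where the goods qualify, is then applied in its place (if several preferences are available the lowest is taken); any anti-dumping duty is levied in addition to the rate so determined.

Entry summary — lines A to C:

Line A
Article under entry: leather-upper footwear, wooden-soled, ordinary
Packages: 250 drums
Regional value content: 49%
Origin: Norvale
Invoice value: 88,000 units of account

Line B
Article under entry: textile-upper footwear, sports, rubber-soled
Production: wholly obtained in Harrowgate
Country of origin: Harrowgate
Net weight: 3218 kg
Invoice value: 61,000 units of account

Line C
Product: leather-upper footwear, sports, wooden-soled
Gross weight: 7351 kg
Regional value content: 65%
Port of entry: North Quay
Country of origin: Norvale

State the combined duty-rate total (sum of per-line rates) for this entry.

Line A: leather-upper → 9-2; wooden-soled → 9-2-2; ordinary → 9-2-2-1. Scheduled 26%. Norvale agreement on 9-1-3-2: 9-2-2-1 not covered. → 26%.
Line B: textile-upper → 9-1; rubber-soled → 9-1-2; sports → 9-1-2-1. Scheduled 9%. Harrowgate agreement on 9-1: wholly obtained → 6% available; preferential 6%. → 6%.
Line C: leather-upper → 9-2; wooden-soled → 9-2-2; sports → 9-2-2-2. Scheduled 8%. Norvale agreement on 9-1-3-2: 9-2-2-2 not covered. → 8%.
Sum: 26% + 6% + 8% = 40%.

40%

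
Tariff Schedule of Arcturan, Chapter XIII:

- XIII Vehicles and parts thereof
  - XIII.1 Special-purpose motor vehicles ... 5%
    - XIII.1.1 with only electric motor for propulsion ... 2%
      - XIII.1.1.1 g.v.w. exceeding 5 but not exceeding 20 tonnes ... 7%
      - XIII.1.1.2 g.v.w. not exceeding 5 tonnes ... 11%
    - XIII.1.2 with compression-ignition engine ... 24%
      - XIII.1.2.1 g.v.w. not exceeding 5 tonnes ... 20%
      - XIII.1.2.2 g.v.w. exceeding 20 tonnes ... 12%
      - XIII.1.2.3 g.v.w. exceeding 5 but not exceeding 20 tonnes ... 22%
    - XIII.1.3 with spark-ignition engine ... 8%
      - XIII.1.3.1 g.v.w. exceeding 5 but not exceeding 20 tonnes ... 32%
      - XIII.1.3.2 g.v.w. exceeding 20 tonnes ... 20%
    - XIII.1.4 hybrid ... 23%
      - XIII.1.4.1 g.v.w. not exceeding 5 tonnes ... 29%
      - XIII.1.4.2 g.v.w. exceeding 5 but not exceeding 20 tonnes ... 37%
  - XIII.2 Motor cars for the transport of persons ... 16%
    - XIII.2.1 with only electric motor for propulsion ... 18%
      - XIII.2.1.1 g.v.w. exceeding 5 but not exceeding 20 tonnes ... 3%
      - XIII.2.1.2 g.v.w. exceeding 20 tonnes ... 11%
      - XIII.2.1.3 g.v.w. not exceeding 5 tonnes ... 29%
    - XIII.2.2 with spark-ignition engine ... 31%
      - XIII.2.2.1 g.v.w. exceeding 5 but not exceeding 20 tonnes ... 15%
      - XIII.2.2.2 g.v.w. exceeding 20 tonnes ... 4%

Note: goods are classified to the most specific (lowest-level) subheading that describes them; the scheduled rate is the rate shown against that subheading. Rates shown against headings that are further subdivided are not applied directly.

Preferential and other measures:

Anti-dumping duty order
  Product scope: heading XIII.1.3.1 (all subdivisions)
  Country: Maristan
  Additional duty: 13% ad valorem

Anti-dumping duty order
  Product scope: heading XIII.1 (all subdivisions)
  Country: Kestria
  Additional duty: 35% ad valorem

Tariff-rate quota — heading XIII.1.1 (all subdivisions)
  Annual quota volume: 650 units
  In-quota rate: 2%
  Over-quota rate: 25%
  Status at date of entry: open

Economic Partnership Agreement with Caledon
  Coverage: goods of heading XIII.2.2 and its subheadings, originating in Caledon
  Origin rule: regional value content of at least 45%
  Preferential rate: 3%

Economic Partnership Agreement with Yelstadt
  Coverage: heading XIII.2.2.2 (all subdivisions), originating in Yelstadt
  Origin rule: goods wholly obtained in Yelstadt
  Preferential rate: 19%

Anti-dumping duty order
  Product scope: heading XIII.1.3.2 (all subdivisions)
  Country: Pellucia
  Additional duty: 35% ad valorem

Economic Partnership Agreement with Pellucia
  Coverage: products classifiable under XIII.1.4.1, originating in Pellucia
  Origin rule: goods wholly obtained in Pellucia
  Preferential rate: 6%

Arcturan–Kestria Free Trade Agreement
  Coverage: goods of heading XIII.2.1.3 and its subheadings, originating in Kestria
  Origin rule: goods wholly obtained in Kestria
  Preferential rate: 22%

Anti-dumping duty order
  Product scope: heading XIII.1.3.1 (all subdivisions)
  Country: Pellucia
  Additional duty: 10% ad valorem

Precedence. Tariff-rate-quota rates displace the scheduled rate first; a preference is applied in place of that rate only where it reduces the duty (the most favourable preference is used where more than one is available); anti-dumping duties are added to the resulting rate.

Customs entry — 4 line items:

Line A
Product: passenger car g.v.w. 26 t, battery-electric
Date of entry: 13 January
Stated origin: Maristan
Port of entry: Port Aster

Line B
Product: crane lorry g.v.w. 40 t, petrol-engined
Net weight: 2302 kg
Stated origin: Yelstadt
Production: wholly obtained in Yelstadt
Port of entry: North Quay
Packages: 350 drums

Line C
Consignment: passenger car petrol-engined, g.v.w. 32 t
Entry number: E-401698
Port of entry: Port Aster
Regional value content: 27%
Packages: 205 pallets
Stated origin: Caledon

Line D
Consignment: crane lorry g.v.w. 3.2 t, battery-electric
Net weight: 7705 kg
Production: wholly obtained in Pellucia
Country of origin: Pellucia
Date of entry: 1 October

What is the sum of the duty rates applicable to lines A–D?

37%

Line A: passenger car → XIII.2; battery-electric → XIII.2.1; g.v.w. 26 t → XIII.2.1.2. Scheduled 11%. No special measure applies. → 11%.
Line B: crane lorry → XIII.1; petrol-engined → XIII.1.3; g.v.w. 40 t → XIII.1.3.2. Scheduled 20%. Yelstadt agreement on XIII.2.2.2: XIII.1.3.2 not covered. → 20%.
Line C: passenger car → XIII.2; petrol-engined → XIII.2.2; g.v.w. 32 t → XIII.2.2.2. Scheduled 4%. Caledon agreement on XIII.2.2: RVC < 45%. → 4%.
Line D: crane lorry → XIII.1; battery-electric → XIII.1.1; g.v.w. 3.2 t → XIII.1.1.2. Scheduled 11%. quota on XIII.1.1 open → in-quota 2%; Pellucia agreement on XIII.1.4.1: XIII.1.1.2 not covered. → 2%.
Sum: 11% + 20% + 4% + 2% = 37%.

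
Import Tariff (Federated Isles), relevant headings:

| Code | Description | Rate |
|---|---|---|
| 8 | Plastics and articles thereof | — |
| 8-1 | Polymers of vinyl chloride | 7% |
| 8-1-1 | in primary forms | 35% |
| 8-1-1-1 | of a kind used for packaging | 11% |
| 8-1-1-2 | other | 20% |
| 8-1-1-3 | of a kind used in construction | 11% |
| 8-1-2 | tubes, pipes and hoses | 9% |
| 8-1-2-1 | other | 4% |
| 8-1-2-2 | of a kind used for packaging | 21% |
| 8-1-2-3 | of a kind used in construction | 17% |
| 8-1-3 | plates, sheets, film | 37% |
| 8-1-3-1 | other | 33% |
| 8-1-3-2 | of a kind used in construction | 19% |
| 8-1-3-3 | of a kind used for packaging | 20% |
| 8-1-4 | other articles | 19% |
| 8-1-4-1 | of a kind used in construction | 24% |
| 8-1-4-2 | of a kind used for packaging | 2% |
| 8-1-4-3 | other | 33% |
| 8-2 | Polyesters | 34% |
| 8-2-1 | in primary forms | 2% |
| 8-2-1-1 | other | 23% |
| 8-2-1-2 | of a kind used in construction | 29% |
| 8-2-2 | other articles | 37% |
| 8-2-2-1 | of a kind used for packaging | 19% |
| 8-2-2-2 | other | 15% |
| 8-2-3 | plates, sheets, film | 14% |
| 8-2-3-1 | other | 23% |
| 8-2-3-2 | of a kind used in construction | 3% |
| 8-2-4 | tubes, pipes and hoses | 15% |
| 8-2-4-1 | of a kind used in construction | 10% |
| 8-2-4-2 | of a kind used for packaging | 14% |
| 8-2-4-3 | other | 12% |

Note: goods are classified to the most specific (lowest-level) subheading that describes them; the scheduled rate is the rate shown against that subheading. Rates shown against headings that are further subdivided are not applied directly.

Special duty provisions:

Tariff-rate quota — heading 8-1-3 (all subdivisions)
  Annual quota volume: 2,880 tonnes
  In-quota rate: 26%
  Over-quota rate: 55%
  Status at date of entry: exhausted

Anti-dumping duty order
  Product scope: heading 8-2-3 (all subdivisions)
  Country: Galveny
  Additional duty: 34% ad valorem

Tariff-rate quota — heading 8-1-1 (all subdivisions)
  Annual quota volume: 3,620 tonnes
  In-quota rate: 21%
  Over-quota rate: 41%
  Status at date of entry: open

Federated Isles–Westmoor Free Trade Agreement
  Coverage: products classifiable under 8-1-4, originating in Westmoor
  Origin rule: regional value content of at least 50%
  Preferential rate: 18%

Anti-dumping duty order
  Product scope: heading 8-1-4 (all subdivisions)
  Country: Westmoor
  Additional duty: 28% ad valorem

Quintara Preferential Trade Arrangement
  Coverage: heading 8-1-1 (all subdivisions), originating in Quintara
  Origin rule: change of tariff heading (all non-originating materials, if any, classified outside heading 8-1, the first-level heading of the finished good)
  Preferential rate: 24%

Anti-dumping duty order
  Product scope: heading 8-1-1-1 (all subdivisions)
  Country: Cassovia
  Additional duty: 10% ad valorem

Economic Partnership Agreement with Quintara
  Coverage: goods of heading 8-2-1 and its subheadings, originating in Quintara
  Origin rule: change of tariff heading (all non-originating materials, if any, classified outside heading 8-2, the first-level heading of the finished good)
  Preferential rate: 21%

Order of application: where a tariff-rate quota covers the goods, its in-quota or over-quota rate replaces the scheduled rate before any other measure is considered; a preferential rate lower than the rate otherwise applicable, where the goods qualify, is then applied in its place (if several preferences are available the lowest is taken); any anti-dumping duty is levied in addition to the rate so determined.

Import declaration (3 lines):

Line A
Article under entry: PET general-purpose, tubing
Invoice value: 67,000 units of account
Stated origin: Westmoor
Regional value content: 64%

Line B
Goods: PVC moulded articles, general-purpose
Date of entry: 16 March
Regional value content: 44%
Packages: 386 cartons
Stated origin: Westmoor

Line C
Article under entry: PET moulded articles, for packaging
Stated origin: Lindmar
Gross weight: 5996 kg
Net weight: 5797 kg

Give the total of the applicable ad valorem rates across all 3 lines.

92%

Line A: PET → 8-2; tubing → 8-2-4; general-purpose → 8-2-4-3. Scheduled 12%. Westmoor agreement on 8-1-4: 8-2-4-3 not covered. → 12%.
Line B: PVC → 8-1; moulded articles → 8-1-4; general-purpose → 8-1-4-3. Scheduled 33%. Westmoor agreement on 8-1-4: RVC < 50%; anti-dumping (Westmoor, 8-1-4): +28%; total 33% + 28% = 61%. → 61%.
Line C: PET → 8-2; moulded articles → 8-2-2; for packaging → 8-2-2-1. Scheduled 19%. No special measure applies. → 19%.
Sum: 12% + 61% + 19% = 92%.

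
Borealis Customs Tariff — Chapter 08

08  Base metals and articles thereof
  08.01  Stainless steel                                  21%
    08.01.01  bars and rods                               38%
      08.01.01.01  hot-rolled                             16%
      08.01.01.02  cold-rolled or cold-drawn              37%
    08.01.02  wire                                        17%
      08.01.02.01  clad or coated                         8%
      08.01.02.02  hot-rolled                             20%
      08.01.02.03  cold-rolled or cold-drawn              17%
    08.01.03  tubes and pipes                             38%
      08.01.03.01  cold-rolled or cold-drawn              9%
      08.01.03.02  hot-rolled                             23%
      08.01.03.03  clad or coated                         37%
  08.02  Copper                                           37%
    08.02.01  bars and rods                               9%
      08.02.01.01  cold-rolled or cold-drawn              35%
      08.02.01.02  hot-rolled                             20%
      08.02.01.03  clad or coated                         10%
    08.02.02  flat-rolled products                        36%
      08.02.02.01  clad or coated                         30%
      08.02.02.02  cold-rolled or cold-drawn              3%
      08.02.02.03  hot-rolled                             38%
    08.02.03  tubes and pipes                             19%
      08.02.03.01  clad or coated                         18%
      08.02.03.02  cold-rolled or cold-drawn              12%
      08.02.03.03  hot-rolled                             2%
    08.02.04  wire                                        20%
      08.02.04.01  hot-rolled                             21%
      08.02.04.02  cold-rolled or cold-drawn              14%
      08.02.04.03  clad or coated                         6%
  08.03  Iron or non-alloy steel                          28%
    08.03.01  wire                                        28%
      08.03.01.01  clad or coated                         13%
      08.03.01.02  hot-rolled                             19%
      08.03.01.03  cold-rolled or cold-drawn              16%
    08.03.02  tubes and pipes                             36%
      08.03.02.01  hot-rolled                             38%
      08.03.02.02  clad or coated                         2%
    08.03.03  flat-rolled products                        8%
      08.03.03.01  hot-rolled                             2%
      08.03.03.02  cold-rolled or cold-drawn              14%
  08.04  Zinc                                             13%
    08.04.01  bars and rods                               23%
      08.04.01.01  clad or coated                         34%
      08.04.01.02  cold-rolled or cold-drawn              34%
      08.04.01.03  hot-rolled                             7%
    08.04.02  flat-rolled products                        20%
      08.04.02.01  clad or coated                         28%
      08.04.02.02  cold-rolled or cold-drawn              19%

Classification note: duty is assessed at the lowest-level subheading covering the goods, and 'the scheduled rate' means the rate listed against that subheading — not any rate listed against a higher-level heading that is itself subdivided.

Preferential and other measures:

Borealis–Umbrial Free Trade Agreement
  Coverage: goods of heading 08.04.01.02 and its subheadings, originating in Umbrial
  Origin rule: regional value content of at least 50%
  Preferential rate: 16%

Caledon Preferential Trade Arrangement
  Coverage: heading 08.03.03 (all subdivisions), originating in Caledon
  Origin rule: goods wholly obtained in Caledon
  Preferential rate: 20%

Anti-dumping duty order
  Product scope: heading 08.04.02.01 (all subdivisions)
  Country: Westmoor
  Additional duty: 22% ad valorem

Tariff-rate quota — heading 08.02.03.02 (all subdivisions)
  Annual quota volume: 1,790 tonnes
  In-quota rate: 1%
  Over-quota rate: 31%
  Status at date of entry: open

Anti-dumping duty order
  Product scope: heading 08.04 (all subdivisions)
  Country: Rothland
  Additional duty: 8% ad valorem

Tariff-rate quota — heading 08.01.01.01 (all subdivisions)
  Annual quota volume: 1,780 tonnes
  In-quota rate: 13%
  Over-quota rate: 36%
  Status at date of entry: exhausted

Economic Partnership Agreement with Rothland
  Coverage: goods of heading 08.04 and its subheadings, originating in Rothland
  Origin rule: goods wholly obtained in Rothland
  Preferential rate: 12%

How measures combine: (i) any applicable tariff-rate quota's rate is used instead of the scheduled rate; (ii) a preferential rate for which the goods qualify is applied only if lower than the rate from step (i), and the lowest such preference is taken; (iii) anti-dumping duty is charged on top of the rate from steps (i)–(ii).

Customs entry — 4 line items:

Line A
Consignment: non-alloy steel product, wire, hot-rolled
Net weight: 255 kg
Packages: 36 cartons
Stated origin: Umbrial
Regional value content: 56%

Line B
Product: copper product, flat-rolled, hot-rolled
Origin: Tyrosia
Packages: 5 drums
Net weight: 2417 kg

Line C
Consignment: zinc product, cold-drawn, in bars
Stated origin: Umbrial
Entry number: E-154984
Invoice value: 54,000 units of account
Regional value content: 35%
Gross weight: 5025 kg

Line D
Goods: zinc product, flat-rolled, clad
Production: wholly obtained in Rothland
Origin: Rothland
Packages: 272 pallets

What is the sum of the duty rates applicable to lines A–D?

Line A: non-alloy steel → 08.03; wire → 08.03.01; hot-rolled → 08.03.01.02. Scheduled 19%. Umbrial agreement on 08.04.01.02: 08.03.01.02 not covered. → 19%.
Line B: copper → 08.02; flat-rolled → 08.02.02; hot-rolled → 08.02.02.03. Scheduled 38%. No special measure applies. → 38%.
Line C: zinc → 08.04; in bars → 08.04.01; cold-drawn → 08.04.01.02. Scheduled 34%. Umbrial agreement on 08.04.01.02: RVC < 50%. → 34%.
Line D: zinc → 08.04; flat-rolled → 08.04.02; clad → 08.04.02.01. Scheduled 28%. Rothland agreement on 08.04: wholly obtained → 12% available; preferential 12%; anti-dumping (Rothland, 08.04): +8%; total 12% + 8% = 20%. → 20%.
Sum: 19% + 38% + 34% + 20% = 111%.

111%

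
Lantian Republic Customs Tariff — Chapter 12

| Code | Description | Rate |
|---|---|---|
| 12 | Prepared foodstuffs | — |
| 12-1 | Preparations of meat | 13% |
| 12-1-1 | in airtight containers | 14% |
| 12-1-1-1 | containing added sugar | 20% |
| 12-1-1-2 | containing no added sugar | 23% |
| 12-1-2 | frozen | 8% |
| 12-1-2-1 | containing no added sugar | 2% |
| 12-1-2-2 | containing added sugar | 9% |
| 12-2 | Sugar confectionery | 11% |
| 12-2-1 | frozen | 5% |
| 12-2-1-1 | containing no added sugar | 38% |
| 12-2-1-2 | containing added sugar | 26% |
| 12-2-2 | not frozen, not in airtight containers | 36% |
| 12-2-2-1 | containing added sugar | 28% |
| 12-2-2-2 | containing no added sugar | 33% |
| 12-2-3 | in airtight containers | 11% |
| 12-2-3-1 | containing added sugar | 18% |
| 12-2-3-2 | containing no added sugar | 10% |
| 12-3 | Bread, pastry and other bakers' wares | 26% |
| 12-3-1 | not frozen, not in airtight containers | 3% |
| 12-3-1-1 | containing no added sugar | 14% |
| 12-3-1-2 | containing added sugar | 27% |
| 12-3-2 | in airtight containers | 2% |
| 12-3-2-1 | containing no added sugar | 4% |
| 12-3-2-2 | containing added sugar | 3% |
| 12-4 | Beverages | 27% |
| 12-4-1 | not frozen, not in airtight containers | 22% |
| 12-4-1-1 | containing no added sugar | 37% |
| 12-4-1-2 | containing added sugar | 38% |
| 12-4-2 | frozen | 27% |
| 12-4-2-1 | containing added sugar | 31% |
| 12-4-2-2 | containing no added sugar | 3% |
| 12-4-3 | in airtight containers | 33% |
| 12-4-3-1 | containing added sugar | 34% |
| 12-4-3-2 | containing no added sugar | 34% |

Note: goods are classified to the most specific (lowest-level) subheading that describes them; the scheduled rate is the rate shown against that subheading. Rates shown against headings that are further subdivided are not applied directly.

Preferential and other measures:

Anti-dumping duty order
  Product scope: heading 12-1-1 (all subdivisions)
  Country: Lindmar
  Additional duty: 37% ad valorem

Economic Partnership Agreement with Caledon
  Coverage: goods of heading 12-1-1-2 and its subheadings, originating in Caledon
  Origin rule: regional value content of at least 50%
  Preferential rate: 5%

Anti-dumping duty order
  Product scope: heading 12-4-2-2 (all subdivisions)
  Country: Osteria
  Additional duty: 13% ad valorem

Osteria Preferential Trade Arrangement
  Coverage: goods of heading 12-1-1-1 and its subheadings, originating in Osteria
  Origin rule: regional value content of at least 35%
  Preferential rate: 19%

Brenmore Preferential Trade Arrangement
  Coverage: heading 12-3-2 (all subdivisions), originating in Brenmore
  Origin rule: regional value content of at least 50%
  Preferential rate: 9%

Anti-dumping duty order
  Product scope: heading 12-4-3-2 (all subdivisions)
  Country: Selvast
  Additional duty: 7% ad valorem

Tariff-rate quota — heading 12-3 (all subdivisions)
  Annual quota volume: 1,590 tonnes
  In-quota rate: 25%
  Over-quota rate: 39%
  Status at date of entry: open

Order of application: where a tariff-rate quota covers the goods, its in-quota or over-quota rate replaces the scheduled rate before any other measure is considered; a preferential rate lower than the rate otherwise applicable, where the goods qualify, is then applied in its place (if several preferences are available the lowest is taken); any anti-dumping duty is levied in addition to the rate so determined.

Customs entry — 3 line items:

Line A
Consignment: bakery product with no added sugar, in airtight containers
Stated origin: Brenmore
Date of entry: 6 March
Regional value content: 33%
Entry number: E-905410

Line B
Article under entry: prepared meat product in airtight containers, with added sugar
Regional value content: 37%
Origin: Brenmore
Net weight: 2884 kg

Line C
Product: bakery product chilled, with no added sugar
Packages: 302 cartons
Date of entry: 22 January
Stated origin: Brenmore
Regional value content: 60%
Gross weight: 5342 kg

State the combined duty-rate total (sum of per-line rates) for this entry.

Line A: bakery product → 12-3; in airtight containers → 12-3-2; with no added sugar → 12-3-2-1. Scheduled 4%. quota on 12-3 open → in-quota 25%; Brenmore agreement on 12-3-2: RVC < 50%. → 25%.
Line B: prepared meat product → 12-1; in airtight containers → 12-1-1; with added sugar → 12-1-1-1. Scheduled 20%. Brenmore agreement on 12-3-2: 12-1-1-1 not covered. → 20%.
Line C: bakery product → 12-3; chilled → 12-3-1; with no added sugar → 12-3-1-1. Scheduled 14%. quota on 12-3 open → in-quota 25%; Brenmore agreement on 12-3-2: 12-3-1-1 not covered. → 25%.
Sum: 25% + 20% + 25% = 70%.

70%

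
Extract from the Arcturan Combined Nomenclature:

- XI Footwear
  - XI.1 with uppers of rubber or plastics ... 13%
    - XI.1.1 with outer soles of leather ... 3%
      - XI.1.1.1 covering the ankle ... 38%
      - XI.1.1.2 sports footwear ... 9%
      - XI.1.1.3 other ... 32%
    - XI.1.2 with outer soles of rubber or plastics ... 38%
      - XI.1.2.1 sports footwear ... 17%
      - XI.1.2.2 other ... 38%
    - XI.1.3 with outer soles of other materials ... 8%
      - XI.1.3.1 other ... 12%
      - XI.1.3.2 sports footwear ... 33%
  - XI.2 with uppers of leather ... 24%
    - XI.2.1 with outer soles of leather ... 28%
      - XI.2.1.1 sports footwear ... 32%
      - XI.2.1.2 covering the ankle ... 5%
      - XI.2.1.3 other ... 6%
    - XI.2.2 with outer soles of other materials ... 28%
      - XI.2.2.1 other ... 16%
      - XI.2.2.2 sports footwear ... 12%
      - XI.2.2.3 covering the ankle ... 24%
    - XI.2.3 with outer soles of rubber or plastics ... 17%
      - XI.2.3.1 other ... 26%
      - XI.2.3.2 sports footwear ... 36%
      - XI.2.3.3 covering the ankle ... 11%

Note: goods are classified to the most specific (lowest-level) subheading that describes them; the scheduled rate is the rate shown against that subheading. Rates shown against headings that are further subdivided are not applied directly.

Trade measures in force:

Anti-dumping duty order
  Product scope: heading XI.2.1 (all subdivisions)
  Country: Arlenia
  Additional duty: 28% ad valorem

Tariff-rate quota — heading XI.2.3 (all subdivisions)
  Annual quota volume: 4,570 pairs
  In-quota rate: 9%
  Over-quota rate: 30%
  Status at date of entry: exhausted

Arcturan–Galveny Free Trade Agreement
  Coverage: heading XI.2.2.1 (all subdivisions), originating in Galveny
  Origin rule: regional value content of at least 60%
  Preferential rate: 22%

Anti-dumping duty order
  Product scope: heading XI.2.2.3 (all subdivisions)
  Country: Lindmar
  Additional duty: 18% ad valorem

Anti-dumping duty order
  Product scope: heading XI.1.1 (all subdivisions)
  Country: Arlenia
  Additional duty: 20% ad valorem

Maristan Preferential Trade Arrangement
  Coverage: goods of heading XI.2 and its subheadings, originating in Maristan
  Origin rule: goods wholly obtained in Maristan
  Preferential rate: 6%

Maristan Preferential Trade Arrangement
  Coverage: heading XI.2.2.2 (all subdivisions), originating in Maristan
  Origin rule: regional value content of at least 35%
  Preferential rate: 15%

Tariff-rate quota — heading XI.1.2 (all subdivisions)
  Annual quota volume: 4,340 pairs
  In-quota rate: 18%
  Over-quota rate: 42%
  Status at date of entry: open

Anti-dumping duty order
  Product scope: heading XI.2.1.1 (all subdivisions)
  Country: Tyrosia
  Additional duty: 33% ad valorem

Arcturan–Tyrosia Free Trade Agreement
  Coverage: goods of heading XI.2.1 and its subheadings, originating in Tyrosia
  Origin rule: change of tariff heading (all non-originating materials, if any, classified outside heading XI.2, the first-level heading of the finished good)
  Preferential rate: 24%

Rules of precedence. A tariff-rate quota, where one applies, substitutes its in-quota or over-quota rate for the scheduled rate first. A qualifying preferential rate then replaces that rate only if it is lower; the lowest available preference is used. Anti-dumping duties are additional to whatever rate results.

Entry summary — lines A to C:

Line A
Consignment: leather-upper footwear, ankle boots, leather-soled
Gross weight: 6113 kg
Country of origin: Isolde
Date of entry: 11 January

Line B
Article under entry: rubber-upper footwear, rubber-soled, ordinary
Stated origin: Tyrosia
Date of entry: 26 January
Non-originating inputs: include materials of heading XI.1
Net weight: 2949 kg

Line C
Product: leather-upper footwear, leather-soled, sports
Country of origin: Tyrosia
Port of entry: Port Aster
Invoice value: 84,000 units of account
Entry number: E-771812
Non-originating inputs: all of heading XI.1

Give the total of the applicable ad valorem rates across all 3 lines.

Line A: leather-upper → XI.2; leather-soled → XI.2.1; ankle boots → XI.2.1.2. Scheduled 5%. No special measure applies. → 5%.
Line B: rubber-upper → XI.1; rubber-soled → XI.1.2; ordinary → XI.1.2.2. Scheduled 38%. quota on XI.1.2 open → in-quota 18%; Tyrosia agreement on XI.2.1: XI.1.2.2 not covered. → 18%.
Line C: leather-upper → XI.2; leather-soled → XI.2.1; sports → XI.2.1.1. Scheduled 32%. Tyrosia agreement on XI.2.1: CTH met → 24% available; preferential 24%; anti-dumping (Tyrosia, XI.2.1.1): +33%; total 24% + 33% = 57%. → 57%.
Sum: 5% + 18% + 57% = 80%.

80%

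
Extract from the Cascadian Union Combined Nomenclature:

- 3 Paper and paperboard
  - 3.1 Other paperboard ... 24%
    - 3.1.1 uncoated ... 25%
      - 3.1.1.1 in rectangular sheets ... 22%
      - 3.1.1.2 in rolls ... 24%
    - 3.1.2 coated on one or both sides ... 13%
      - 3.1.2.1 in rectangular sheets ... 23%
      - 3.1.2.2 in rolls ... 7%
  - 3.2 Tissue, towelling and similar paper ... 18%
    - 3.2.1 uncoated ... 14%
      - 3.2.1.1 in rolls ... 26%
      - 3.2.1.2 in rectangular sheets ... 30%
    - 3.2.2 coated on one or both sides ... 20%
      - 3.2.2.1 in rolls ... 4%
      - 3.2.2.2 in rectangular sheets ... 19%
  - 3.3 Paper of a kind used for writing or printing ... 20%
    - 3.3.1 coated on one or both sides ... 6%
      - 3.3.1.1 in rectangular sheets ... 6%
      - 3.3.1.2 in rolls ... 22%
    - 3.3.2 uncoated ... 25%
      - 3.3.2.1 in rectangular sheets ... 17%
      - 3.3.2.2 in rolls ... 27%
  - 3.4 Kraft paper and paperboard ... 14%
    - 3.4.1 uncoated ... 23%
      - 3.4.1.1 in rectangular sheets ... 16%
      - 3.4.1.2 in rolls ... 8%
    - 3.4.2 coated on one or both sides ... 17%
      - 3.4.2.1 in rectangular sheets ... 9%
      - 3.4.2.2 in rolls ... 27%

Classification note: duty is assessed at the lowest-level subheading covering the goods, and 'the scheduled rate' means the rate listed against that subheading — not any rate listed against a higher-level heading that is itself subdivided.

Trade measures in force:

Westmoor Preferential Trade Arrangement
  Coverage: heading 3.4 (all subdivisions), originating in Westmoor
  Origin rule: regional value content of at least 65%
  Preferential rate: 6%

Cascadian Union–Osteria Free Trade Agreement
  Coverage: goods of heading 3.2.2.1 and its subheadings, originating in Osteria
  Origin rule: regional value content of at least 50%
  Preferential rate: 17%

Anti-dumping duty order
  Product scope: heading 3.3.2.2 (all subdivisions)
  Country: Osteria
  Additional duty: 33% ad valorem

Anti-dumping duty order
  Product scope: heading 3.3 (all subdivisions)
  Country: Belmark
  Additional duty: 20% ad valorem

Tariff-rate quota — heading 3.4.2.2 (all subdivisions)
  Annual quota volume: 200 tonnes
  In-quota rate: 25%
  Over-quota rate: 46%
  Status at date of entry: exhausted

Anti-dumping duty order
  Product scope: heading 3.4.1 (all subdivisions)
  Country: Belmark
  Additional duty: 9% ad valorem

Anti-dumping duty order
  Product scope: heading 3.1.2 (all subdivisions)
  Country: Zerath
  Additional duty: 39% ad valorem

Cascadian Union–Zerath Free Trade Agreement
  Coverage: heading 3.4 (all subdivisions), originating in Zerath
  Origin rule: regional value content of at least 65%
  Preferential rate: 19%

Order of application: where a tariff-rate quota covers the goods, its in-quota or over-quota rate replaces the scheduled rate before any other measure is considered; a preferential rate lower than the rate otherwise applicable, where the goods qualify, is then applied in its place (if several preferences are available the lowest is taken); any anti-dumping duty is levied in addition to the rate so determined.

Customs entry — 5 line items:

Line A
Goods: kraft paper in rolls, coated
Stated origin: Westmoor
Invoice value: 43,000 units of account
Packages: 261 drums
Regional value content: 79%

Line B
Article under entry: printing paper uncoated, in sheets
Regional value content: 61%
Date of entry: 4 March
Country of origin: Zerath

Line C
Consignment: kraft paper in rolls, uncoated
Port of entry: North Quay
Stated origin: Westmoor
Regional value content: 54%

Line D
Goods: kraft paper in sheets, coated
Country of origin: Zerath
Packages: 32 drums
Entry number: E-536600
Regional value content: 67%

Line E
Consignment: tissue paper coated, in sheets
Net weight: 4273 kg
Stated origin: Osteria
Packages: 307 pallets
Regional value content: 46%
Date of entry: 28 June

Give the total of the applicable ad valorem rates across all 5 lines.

Line A: kraft paper → 3.4; coated → 3.4.2; in rolls → 3.4.2.2. Scheduled 27%. quota on 3.4.2.2 exhausted → over-quota 46%; Westmoor agreement on 3.4: RVC ≥ 65% → 6% available; preferential 6%. → 6%.
Line B: printing paper → 3.3; uncoated → 3.3.2; in sheets → 3.3.2.1. Scheduled 17%. Zerath agreement on 3.4: 3.3.2.1 not covered. → 17%.
Line C: kraft paper → 3.4; uncoated → 3.4.1; in rolls → 3.4.1.2. Scheduled 8%. Westmoor agreement on 3.4: RVC < 65%. → 8%.
Line D: kraft paper → 3.4; coated → 3.4.2; in sheets → 3.4.2.1. Scheduled 9%. Zerath agreement on 3.4: RVC ≥ 65% → 19% available; preference 19% not lower than 9% → no reduction. → 9%.
Line E: tissue paper → 3.2; coated → 3.2.2; in sheets → 3.2.2.2. Scheduled 19%. Osteria agreement on 3.2.2.1: 3.2.2.2 not covered. → 19%.
Sum: 6% + 17% + 8% + 9% + 19% = 59%.

59%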